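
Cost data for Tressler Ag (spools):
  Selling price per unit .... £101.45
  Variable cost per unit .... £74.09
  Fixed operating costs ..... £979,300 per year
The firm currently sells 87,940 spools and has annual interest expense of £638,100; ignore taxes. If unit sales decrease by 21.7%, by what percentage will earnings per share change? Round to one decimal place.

-66.2%

At 87,940 units, contribution = 87,940 × £27.36 = £2,406,038.40.
Operating income = contribution − fixed costs = £2,406,038.40 − £979,300 = £1,426,738.40.
After interest of £638,100.00, pre-tax earnings = £788,638.40.
Degree of combined leverage = contribution ÷ (EBIT − I) = £2,406,038.40 ÷ £788,638.40 = 3.0509.
%ΔEPS = DCL × %ΔSales = 3.0509 × -21.7% = -66.2%.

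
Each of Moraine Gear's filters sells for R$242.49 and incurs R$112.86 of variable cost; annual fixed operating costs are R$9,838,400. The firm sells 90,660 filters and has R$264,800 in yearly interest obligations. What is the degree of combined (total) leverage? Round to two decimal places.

Total contribution margin = 90,660 × R$129.63 = R$11,752,255.80.
Subtracting fixed costs: EBIT = R$11,752,255.80 − R$9,838,400 = R$1,913,855.80. Interest = R$264,800.00.
DOL = R$11,752,255.80 ÷ R$1,913,855.80 = 6.1406; DFL = R$1,913,855.80 ÷ R$1,649,055.80 = 1.1606.
DCL = DOL × DFL = 6.1406 × 1.1606 = 7.1268.

7.13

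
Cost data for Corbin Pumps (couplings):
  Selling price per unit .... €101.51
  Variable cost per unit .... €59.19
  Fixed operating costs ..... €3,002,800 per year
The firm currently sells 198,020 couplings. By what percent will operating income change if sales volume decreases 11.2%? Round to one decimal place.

-17.5%

Contribution at this volume is 198,020 × €42.32 = €8,380,206.40.
EBIT = €8,380,206.40 − €3,002,800 = €5,377,406.40.
DOL = contribution ÷ EBIT = €8,380,206.40 ÷ €5,377,406.40 = 1.5584.
Operating income changes by 1.5584 × -11.2% = -17.5%.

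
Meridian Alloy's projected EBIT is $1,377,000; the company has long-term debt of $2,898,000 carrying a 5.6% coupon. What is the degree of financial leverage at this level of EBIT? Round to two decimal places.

1.13

Annual interest charges come to $162,288.00.
Degree of financial leverage = EBIT / (EBIT − interest) = $1,377,000 / $1,214,712.00 = 1.1336.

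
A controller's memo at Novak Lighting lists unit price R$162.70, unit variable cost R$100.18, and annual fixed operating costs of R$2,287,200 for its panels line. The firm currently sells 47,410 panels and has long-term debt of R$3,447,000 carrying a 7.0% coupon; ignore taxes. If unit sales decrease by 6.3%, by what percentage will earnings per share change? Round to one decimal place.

At 47,410 units, contribution = 47,410 × R$62.52 = R$2,964,073.20.
Operating income = contribution − fixed costs = R$2,964,073.20 − R$2,287,200 = R$676,873.20.
Interest = R$241,290.00, so EBIT − I = R$435,583.20.
Degree of combined leverage = contribution ÷ (EBIT − I) = R$2,964,073.20 ÷ R$435,583.20 = 6.8048.
%ΔEPS = DCL × %ΔSales = 6.8048 × -6.3% = -42.9%.

-42.9%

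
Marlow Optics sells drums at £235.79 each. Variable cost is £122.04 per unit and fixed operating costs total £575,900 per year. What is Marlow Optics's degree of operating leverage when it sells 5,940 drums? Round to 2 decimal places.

6.77

At 5,940 units, contribution = 5,940 × £113.75 = £675,675.00.
EBIT = £675,675.00 − £575,900 = £99,775.00.
DOL = contribution ÷ EBIT = £675,675.00 ÷ £99,775.00 = 6.7720.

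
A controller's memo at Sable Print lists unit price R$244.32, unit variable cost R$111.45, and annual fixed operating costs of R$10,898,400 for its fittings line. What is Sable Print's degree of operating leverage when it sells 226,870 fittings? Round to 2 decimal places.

Total contribution margin = 226,870 × R$132.87 = R$30,144,216.90.
Operating income = contribution − fixed costs = R$30,144,216.90 − R$10,898,400 = R$19,245,816.90.
So DOL = total CM / EBIT = R$30,144,216.90 / R$19,245,816.90 = 1.5663.

1.57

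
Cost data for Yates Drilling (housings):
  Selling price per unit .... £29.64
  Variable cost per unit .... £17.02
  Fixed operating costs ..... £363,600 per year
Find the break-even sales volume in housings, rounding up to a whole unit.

28,812 housings

Contribution margin per unit = £29.64 − £17.02 = £12.62.
Break-even volume = fixed costs ÷ CM per unit = £363,600 ÷ £12.62 = 28,811.41, so 28,812 housings.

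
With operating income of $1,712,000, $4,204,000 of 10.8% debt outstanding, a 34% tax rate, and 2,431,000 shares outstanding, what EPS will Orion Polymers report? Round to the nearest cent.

Pre-tax income = $1,712,000 − $454,032.00 = $1,257,968.00.
Net income = $1,257,968.00 × (1 − 0.34) = $830,258.88.
EPS = $830,258.88 ÷ 2,431,000 = $0.34.

$0.34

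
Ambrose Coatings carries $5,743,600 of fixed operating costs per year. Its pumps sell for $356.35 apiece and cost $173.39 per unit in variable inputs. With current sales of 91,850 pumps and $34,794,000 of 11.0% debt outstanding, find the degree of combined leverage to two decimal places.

Total contribution margin = 91,850 × $182.96 = $16,804,876.00.
Operating income = contribution − fixed costs = $16,804,876.00 − $5,743,600 = $11,061,276.00. Interest = $3,827,340.00, so EBIT − I = $7,233,936.00.
Degree of total leverage = total CM / (EBIT − interest) = $16,804,876.00 / $7,233,936.00 = 2.3231.

2.32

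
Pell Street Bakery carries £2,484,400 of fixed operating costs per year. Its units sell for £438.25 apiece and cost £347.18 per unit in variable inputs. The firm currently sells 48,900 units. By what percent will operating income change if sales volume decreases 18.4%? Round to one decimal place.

Total contribution margin = 48,900 × £91.07 = £4,453,323.00.
Operating income = contribution − fixed costs = £4,453,323.00 − £2,484,400 = £1,968,923.00.
Degree of operating leverage = £4,453,323.00 / £1,968,923.00 = 2.2618.
%ΔEBIT = DOL × %ΔSales = 2.2618 × -18.4% = -41.6%.

-41.6%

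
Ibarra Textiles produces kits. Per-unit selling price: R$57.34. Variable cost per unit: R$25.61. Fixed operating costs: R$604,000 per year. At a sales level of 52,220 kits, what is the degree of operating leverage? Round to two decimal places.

1.57

Contribution at this volume is 52,220 × R$31.73 = R$1,656,940.60.
Operating income = contribution − fixed costs = R$1,656,940.60 − R$604,000 = R$1,052,940.60.
Degree of operating leverage = R$1,656,940.60 / R$1,052,940.60 = 1.5736.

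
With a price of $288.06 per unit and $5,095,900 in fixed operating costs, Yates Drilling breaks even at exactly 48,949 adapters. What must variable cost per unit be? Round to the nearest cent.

$183.95

At break-even, FC = Q × (P − VC), so P − VC = $5,095,900 ÷ 48,949 = $104.1063.
Hence VC = price − CM = $288.06 − $104.1063 = $183.95.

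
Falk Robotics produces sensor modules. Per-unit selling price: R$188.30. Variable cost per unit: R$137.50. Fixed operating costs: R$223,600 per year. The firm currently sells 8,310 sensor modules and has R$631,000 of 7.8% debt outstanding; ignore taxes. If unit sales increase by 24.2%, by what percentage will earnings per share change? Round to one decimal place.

At 8,310 units, contribution = 8,310 × R$50.80 = R$422,148.00.
Operating income = contribution − fixed costs = R$422,148.00 − R$223,600 = R$198,548.00.
After interest of R$49,218.00, pre-tax earnings = R$149,330.00.
DCL = total CM / (EBIT − I) = R$422,148.00 / R$149,330.00 = 2.8269.
%ΔEPS = DCL × %ΔSales = 2.8269 × +24.2% = +68.4%.

+68.4%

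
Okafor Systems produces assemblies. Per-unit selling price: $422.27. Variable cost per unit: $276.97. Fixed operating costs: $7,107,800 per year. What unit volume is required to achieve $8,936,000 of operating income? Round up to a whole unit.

Contribution margin per unit = $422.27 − $276.97 = $145.30.
Need Q such that Q × $145.30 − $7,107,800 = $8,936,000, i.e. Q = $16,043,800 / $145.30 = 110,418.44 → 110,419.

110,419 assemblies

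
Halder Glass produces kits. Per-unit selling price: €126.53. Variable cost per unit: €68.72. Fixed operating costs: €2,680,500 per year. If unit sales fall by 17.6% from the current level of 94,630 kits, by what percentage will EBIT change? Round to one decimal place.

Total contribution margin = 94,630 × €57.81 = €5,470,560.30.
Operating income = contribution − fixed costs = €5,470,560.30 − €2,680,500 = €2,790,060.30.
Degree of operating leverage = €5,470,560.30 / €2,790,060.30 = 1.9607.
So EBIT moves 1.9607 × (-17.6%) = -34.5%.

-34.5%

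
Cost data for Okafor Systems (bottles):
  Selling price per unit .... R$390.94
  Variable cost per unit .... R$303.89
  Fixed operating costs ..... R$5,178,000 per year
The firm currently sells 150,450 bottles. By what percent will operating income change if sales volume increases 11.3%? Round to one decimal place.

Contribution at this volume is 150,450 × R$87.05 = R$13,096,672.50.
EBIT = R$13,096,672.50 − R$5,178,000 = R$7,918,672.50.
So DOL = total CM / EBIT = R$13,096,672.50 / R$7,918,672.50 = 1.6539.
So EBIT moves 1.6539 × (+11.3%) = +18.7%.

+18.7%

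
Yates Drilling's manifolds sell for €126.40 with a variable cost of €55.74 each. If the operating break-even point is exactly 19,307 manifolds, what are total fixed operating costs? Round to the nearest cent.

Contribution margin per unit = €126.40 − €55.74 = €70.66.
Since BE = FC / CM, FC = 19,307 × €70.66 = €1,364,232.62.

€1,364,232.62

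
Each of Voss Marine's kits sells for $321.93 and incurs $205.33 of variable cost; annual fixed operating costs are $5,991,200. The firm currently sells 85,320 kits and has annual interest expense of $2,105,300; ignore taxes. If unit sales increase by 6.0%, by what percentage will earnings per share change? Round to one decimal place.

+32.2%

Total contribution margin = 85,320 × $116.60 = $9,948,312.00.
Operating income = contribution − fixed costs = $9,948,312.00 − $5,991,200 = $3,957,112.00.
Interest = $2,105,300.00, so EBIT − I = $1,851,812.00.
DCL = total CM / (EBIT − I) = $9,948,312.00 / $1,851,812.00 = 5.3722.
%ΔEPS = DCL × %ΔSales = 5.3722 × +6.0% = +32.2%.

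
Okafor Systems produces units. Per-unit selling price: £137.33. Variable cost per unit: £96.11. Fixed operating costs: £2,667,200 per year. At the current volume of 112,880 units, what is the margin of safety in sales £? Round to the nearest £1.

£6,615,673

Unit CM = price − variable cost = £137.33 − £96.11 = £41.22. Break-even units = £2,667,200 ÷ £41.22 = 64,706.45; break-even revenue = 64,706.45 × £137.33 = £8,886,137.21.
Actual sales revenue = 112,880 × £137.33 = £15,501,810.40.
Margin of safety = £15,501,810.40 − £8,886,137.21 = £6,615,673.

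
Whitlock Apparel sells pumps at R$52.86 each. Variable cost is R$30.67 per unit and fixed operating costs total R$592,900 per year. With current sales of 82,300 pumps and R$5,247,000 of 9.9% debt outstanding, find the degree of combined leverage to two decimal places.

Total contribution margin = 82,300 × R$22.19 = R$1,826,237.00.
Operating income = contribution − fixed costs = R$1,826,237.00 − R$592,900 = R$1,233,337.00. Interest = R$519,453.00, so EBIT − I = R$713,884.00.
Degree of total leverage = total CM / (EBIT − interest) = R$1,826,237.00 / R$713,884.00 = 2.5582.

2.56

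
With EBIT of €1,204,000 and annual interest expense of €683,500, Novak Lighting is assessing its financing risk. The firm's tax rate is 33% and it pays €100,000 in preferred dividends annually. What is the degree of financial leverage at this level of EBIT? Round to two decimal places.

Annual interest charges come to €683,500.00.
Pre-tax preferred-dividend burden = €100,000 ÷ (1 − 0.33) = €149,253.73.
DFL = EBIT ÷ [EBIT − I − D_p/(1−t)] = €1,204,000 ÷ [€1,204,000 − €683,500.00 − €149,253.73] = €1,204,000 ÷ €371,246.27 = 3.2431.

3.24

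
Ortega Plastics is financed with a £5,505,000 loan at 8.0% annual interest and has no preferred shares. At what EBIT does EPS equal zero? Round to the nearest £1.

Annual interest = 8.0% × £5,505,000 = £440,400.00.
With no preferred dividends, EPS = 0 when EBIT exactly covers interest, so the financial break-even EBIT is £440,400.00.

£440,400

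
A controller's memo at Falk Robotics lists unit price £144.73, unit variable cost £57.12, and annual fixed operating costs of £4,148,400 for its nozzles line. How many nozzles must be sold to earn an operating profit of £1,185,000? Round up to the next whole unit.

60,877 nozzles

Each unit contributes £144.73 − £57.12 = £87.61.
Need Q such that Q × £87.61 − £4,148,400 = £1,185,000, i.e. Q = £5,333,400 / £87.61 = 60,876.61 → 60,877.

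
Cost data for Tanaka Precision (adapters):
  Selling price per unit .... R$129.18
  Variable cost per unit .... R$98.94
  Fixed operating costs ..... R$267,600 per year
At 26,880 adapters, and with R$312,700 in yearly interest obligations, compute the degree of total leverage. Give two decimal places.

3.50

At 26,880 units, contribution = 26,880 × R$30.24 = R$812,851.20.
Subtracting fixed costs: EBIT = R$812,851.20 − R$267,600 = R$545,251.20. Interest = R$312,700.00.
DOL = R$812,851.20 ÷ R$545,251.20 = 1.4908; DFL = R$545,251.20 ÷ R$232,551.20 = 2.3447.
Combined leverage = 1.4908 × 2.3447 = 3.4955.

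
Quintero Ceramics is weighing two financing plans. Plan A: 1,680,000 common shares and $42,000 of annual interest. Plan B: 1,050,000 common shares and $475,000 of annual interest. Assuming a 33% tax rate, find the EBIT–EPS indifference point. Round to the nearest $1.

$1,196,667

At indifference, (EBIT − 42,000)(1 − t)/1,680,000 = (EBIT − 475,000)(1 − t)/1,050,000.
Cancelling (1 − t) and cross-multiplying: 1,050,000·(EBIT − 42,000) = 1,680,000·(EBIT − 475,000).
Solving, EBIT = (475,000·1,680,000 − 42,000·1,050,000) / (1,680,000 − 1,050,000) = 753,900,000,000 / 630,000 = 1,196,666.67.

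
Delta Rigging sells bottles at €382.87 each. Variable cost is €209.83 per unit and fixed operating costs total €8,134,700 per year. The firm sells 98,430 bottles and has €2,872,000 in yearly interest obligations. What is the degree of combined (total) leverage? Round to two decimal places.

Contribution at this volume is 98,430 × €173.04 = €17,032,327.20.
Operating income = contribution − fixed costs = €17,032,327.20 − €8,134,700 = €8,897,627.20. Interest = €2,872,000.00, so EBIT − I = €6,025,627.20.
DCL = contribution ÷ (EBIT − I) = €17,032,327.20 ÷ €6,025,627.20 = 2.8266.

2.83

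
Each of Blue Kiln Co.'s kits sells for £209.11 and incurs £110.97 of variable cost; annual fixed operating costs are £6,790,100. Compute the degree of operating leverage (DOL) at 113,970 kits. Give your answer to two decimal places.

2.54

Total contribution margin = 113,970 × £98.14 = £11,185,015.80.
Subtracting fixed costs: EBIT = £11,185,015.80 − £6,790,100 = £4,394,915.80.
So DOL = total CM / EBIT = £11,185,015.80 / £4,394,915.80 = 2.5450.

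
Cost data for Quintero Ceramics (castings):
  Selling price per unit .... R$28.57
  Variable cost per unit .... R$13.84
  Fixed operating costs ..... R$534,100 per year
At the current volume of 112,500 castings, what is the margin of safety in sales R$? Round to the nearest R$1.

R$2,178,196

Contribution margin per unit = R$28.57 − R$13.84 = R$14.73. Break-even units = R$534,100 ÷ R$14.73 = 36,259.33; break-even revenue = 36,259.33 × R$28.57 = R$1,035,929.19.
Actual sales revenue = 112,500 × R$28.57 = R$3,214,125.00.
Margin of safety = R$3,214,125.00 − R$1,035,929.19 = R$2,178,196.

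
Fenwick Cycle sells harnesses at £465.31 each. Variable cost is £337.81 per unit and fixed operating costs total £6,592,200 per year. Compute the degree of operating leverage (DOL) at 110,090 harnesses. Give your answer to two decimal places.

Total contribution margin = 110,090 × £127.50 = £14,036,475.00.
Subtracting fixed costs: EBIT = £14,036,475.00 − £6,592,200 = £7,444,275.00.
Degree of operating leverage = £14,036,475.00 / £7,444,275.00 = 1.8855.

1.89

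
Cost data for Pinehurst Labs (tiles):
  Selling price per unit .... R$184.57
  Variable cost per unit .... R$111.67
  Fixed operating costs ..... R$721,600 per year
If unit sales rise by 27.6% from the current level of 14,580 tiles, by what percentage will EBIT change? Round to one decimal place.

At 14,580 units, contribution = 14,580 × R$72.90 = R$1,062,882.00.
Operating income = contribution − fixed costs = R$1,062,882.00 − R$721,600 = R$341,282.00.
DOL = contribution ÷ EBIT = R$1,062,882.00 ÷ R$341,282.00 = 3.1144.
So EBIT moves 3.1144 × (+27.6%) = +86.0%.

+86.0%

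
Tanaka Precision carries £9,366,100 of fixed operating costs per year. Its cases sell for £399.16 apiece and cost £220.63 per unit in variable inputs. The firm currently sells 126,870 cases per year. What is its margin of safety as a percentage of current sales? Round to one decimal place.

58.6%

Unit CM = price − variable cost = £399.16 − £220.63 = £178.53. Break-even units = £9,366,100 ÷ £178.53 = 52,462.33; break-even revenue = 52,462.33 × £399.16 = £20,940,864.15.
Actual sales revenue = 126,870 × £399.16 = £50,641,429.20.
Margin of safety = (£50,641,429.20 − £20,940,864.15) ÷ £50,641,429.20 = 58.6%.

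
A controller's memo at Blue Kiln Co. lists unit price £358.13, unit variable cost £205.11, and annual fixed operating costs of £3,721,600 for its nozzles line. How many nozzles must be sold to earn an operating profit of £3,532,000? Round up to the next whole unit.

47,403 nozzles

Contribution margin per unit = £358.13 − £205.11 = £153.02.
Need Q such that Q × £153.02 − £3,721,600 = £3,532,000, i.e. Q = £7,253,600 / £153.02 = 47,402.95 → 47,403.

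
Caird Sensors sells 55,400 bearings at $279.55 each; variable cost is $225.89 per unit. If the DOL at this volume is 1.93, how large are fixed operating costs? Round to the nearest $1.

Total contribution margin = 55,400 × $53.66 = $2,972,764.00.
Since DOL = CM ÷ EBIT, EBIT = $2,972,764.00 ÷ 1.93 = $1,540,292.23.
Fixed costs = CM − EBIT = $2,972,764.00 − $1,540,292.23 = $1,432,472.

$1,432,472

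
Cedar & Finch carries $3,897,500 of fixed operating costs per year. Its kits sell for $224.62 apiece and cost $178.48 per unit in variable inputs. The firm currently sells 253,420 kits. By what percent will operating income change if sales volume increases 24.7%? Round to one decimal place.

+37.0%

Contribution at this volume is 253,420 × $46.14 = $11,692,798.80.
Operating income = contribution − fixed costs = $11,692,798.80 − $3,897,500 = $7,795,298.80.
So DOL = total CM / EBIT = $11,692,798.80 / $7,795,298.80 = 1.5000.
%ΔEBIT = DOL × %ΔSales = 1.5000 × +24.7% = +37.0%.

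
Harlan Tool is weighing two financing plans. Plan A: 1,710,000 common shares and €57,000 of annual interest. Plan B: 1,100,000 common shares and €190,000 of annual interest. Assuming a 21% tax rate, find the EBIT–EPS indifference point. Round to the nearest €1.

€429,836

At indifference, (EBIT − 57,000)(1 − t)/1,710,000 = (EBIT − 190,000)(1 − t)/1,100,000.
Cancelling (1 − t) and cross-multiplying: 1,100,000·(EBIT − 57,000) = 1,710,000·(EBIT − 190,000).
EBIT × (1,710,000 − 1,100,000) = 190,000 × 1,710,000 − 57,000 × 1,100,000 = 262,200,000,000, so EBIT = 262,200,000,000 ÷ 610,000 = 429,836.07.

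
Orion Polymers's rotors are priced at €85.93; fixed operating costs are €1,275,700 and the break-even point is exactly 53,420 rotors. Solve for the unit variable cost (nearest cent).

€62.05

At break-even, FC = Q × (P − VC), so P − VC = €1,275,700 ÷ 53,420 = €23.8806.
Variable cost per unit = €85.93 − €23.8806 = €62.05.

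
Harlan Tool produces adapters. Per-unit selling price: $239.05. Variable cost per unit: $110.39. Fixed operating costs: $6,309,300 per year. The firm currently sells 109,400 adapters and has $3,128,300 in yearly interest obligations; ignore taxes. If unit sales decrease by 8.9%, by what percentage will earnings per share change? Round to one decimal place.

At 109,400 units, contribution = 109,400 × $128.66 = $14,075,404.00.
EBIT = $14,075,404.00 − $6,309,300 = $7,766,104.00.
Interest = $3,128,300.00, so EBIT − I = $4,637,804.00.
Degree of combined leverage = contribution ÷ (EBIT − I) = $14,075,404.00 ÷ $4,637,804.00 = 3.0349.
EPS therefore changes by 3.0349 × (-8.9%) = -27.0%.

-27.0%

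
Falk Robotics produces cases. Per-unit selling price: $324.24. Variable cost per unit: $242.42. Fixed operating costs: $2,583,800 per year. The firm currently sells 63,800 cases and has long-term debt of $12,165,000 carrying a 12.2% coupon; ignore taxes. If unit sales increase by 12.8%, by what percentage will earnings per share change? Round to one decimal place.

+58.0%

At 63,800 units, contribution = 63,800 × $81.82 = $5,220,116.00.
Operating income = contribution − fixed costs = $5,220,116.00 − $2,583,800 = $2,636,316.00.
Interest = $1,484,130.00, so EBIT − I = $1,152,186.00.
Degree of combined leverage = contribution ÷ (EBIT − I) = $5,220,116.00 ÷ $1,152,186.00 = 4.5306.
%ΔEPS = DCL × %ΔSales = 4.5306 × +12.8% = +58.0%.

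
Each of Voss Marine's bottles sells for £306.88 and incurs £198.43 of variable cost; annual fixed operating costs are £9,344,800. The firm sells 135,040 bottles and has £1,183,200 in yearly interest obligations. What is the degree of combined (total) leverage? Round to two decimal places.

3.56

Contribution at this volume is 135,040 × £108.45 = £14,645,088.00.
Subtracting fixed costs: EBIT = £14,645,088.00 − £9,344,800 = £5,300,288.00. Interest = £1,183,200.00.
DOL = £14,645,088.00 ÷ £5,300,288.00 = 2.7631; DFL = £5,300,288.00 ÷ £4,117,088.00 = 1.2874.
Combined leverage = 2.7631 × 1.2874 = 3.5572.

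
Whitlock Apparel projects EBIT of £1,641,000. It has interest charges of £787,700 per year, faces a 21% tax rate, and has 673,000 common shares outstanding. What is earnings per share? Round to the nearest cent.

£1.00

Interest = £787,700.00, so EBT = £1,641,000 − £787,700.00 = £853,300.00.
After tax at 21%: net income = £853,300.00 × 0.79 = £674,107.00.
EPS = £674,107.00 ÷ 673,000 = £1.00.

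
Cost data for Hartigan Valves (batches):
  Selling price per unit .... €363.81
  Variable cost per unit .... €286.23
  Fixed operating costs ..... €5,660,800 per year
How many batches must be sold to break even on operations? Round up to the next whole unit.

72,968 batches

Unit CM = price − variable cost = €363.81 − €286.23 = €77.58.
Break-even volume = fixed costs ÷ CM per unit = €5,660,800 ÷ €77.58 = 72,967.26, so 72,968 batches.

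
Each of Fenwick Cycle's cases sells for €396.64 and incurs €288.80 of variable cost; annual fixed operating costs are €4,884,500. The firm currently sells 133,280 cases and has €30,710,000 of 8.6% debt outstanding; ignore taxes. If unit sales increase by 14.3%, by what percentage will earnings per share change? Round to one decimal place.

+30.0%

Total contribution margin = 133,280 × €107.84 = €14,372,915.20.
Subtracting fixed costs: EBIT = €14,372,915.20 − €4,884,500 = €9,488,415.20.
Interest = €2,641,060.00, so EBIT − I = €6,847,355.20.
Degree of combined leverage = contribution ÷ (EBIT − I) = €14,372,915.20 ÷ €6,847,355.20 = 2.0990.
EPS therefore changes by 2.0990 × (+14.3%) = +30.0%.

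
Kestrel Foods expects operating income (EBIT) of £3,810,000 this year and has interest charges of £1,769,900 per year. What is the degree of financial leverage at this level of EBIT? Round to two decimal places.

Interest = £1,769,900.00.
DFL = EBIT ÷ (EBIT − I) = £3,810,000 ÷ (£3,810,000 − £1,769,900.00) = £3,810,000 ÷ £2,040,100.00 = 1.8676.

1.87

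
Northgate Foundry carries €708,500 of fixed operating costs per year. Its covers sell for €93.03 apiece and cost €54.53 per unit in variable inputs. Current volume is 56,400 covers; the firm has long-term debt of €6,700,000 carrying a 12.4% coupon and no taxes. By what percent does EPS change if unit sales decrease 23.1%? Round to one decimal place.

-79.4%

Total contribution margin = 56,400 × €38.50 = €2,171,400.00.
Operating income = contribution − fixed costs = €2,171,400.00 − €708,500 = €1,462,900.00.
Interest = €830,800.00, so EBIT − I = €632,100.00.
Degree of combined leverage = contribution ÷ (EBIT − I) = €2,171,400.00 ÷ €632,100.00 = 3.4352.
EPS therefore changes by 3.4352 × (-23.1%) = -79.4%.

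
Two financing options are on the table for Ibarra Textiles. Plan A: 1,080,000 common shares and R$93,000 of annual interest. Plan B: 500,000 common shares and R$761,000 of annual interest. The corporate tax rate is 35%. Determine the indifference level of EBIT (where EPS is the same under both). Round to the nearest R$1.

R$1,336,862

At indifference, (EBIT − 93,000)(1 − t)/1,080,000 = (EBIT − 761,000)(1 − t)/500,000.
The (1 − t) factor cancels: (EBIT − 93,000) × 500,000 = (EBIT − 761,000) × 1,080,000.
Solving, EBIT = (761,000·1,080,000 − 93,000·500,000) / (1,080,000 − 500,000) = 775,380,000,000 / 580,000 = 1,336,862.07.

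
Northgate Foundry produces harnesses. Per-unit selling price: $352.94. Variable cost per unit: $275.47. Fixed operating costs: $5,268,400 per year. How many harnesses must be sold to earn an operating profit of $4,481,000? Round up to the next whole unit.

Contribution margin per unit = $352.94 − $275.47 = $77.47.
Need Q such that Q × $77.47 − $5,268,400 = $4,481,000, i.e. Q = $9,749,400 / $77.47 = 125,847.42 → 125,848.

125,848 harnesses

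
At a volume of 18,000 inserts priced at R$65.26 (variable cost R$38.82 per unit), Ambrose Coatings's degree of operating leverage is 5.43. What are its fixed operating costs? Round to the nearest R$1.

R$388,274

At 18,000 units, contribution = 18,000 × R$26.44 = R$475,920.00.
Since DOL = CM ÷ EBIT, EBIT = R$475,920.00 ÷ 5.43 = R$87,646.41.
And FC = contribution − EBIT = R$475,920.00 − R$87,646.41 = R$388,274.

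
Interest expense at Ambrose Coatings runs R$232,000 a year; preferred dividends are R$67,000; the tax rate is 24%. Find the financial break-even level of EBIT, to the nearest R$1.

Preferred dividends are paid after tax, so their pre-tax equivalent is R$67,000 ÷ (1 − 0.24) = R$88,157.89.
EPS = 0 when EBIT covers interest plus the pre-tax preferred burden: R$232,000 + R$88,157.89 = R$320,157.89.

R$320,158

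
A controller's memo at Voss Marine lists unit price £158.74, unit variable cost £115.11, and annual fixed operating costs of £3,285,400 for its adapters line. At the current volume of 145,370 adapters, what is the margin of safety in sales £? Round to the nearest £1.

£11,122,690

Contribution margin per unit = £158.74 − £115.11 = £43.63. Break-even units = £3,285,400 ÷ £43.63 = 75,301.40; break-even revenue = 75,301.40 × £158.74 = £11,953,343.94.
Current sales = 145,370 × £158.74 = £23,076,033.80.
Margin of safety = £23,076,033.80 − £11,953,343.94 = £11,122,690.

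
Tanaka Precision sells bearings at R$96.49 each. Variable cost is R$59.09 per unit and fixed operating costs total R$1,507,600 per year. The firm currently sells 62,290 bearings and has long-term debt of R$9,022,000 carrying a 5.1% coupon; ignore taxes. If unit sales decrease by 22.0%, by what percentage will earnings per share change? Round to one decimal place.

-141.6%

At 62,290 units, contribution = 62,290 × R$37.40 = R$2,329,646.00.
Operating income = contribution − fixed costs = R$2,329,646.00 − R$1,507,600 = R$822,046.00.
Interest = R$460,122.00, so EBIT − I = R$361,924.00.
Degree of combined leverage = contribution ÷ (EBIT − I) = R$2,329,646.00 ÷ R$361,924.00 = 6.4368.
%ΔEPS = DCL × %ΔSales = 6.4368 × -22.0% = -141.6%.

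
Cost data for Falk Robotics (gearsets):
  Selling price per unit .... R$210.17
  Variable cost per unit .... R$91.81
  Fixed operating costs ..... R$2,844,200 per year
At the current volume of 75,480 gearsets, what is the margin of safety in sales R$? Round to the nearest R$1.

Each unit contributes R$210.17 − R$91.81 = R$118.36. Break-even units = R$2,844,200 ÷ R$118.36 = 24,030.08; break-even revenue = 24,030.08 × R$210.17 = R$5,050,401.44.
Actual sales revenue = 75,480 × R$210.17 = R$15,863,631.60.
Margin of safety = R$15,863,631.60 − R$5,050,401.44 = R$10,813,230.

R$10,813,230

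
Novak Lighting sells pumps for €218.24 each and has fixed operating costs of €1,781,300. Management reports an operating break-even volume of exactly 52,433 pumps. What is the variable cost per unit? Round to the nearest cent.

€184.27

At break-even, FC = Q × (P − VC), so P − VC = €1,781,300 ÷ 52,433 = €33.9729.
Hence VC = price − CM = €218.24 − €33.9729 = €184.27.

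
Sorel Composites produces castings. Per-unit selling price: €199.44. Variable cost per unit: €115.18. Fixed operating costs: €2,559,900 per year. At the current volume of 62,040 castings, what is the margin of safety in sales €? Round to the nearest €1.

€6,314,078

Each unit contributes €199.44 − €115.18 = €84.26. Break-even units = €2,559,900 ÷ €84.26 = 30,380.96; break-even revenue = 30,380.96 × €199.44 = €6,059,179.40.
Current sales = 62,040 × €199.44 = €12,373,257.60.
Margin of safety = €12,373,257.60 − €6,059,179.40 = €6,314,078.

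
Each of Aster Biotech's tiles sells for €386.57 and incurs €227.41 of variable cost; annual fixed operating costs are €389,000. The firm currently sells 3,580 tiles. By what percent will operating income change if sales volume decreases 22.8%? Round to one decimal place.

Total contribution margin = 3,580 × €159.16 = €569,792.80.
Subtracting fixed costs: EBIT = €569,792.80 − €389,000 = €180,792.80.
Degree of operating leverage = €569,792.80 / €180,792.80 = 3.1516.
So EBIT moves 3.1516 × (-22.8%) = -71.9%.

-71.9%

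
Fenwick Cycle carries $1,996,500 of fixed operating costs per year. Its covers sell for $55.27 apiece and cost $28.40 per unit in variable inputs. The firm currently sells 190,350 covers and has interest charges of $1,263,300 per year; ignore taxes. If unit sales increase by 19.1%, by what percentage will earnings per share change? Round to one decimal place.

Contribution at this volume is 190,350 × $26.87 = $5,114,704.50.
EBIT = $5,114,704.50 − $1,996,500 = $3,118,204.50.
After interest of $1,263,300.00, pre-tax earnings = $1,854,904.50.
DCL = total CM / (EBIT − I) = $5,114,704.50 / $1,854,904.50 = 2.7574.
EPS therefore changes by 2.7574 × (+19.1%) = +52.7%.

+52.7%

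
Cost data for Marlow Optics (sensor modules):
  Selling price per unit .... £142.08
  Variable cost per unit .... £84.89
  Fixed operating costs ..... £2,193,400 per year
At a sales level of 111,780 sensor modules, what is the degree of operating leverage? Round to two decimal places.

1.52

At 111,780 units, contribution = 111,780 × £57.19 = £6,392,698.20.
Operating income = contribution − fixed costs = £6,392,698.20 − £2,193,400 = £4,199,298.20.
DOL = contribution ÷ EBIT = £6,392,698.20 ÷ £4,199,298.20 = 1.5223.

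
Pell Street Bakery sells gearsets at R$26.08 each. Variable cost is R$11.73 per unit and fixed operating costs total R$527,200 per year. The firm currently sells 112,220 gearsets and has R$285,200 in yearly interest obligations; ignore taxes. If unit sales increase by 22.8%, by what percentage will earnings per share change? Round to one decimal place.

Contribution at this volume is 112,220 × R$14.35 = R$1,610,357.00.
EBIT = R$1,610,357.00 − R$527,200 = R$1,083,157.00.
Interest = R$285,200.00, so EBIT − I = R$797,957.00.
DCL = total CM / (EBIT − I) = R$1,610,357.00 / R$797,957.00 = 2.0181.
EPS therefore changes by 2.0181 × (+22.8%) = +46.0%.

+46.0%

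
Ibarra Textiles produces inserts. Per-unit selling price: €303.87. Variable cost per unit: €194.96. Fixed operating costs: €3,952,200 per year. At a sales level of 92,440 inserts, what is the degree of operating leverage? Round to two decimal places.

1.65

Total contribution margin = 92,440 × €108.91 = €10,067,640.40.
Operating income = contribution − fixed costs = €10,067,640.40 − €3,952,200 = €6,115,440.40.
DOL = contribution ÷ EBIT = €10,067,640.40 ÷ €6,115,440.40 = 1.6463.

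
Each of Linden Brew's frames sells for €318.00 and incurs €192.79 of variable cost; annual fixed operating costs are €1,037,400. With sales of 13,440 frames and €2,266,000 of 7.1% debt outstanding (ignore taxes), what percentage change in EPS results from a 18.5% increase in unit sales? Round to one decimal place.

+64.3%

At 13,440 units, contribution = 13,440 × €125.21 = €1,682,822.40.
Operating income = contribution − fixed costs = €1,682,822.40 − €1,037,400 = €645,422.40.
Interest = €160,886.00, so EBIT − I = €484,536.40.
Degree of combined leverage = contribution ÷ (EBIT − I) = €1,682,822.40 ÷ €484,536.40 = 3.4731.
EPS therefore changes by 3.4731 × (+18.5%) = +64.3%.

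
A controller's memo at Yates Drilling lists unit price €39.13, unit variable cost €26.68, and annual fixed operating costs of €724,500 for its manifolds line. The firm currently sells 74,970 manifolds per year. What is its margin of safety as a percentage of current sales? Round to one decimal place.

22.4%

Each unit contributes €39.13 − €26.68 = €12.45. Break-even units = €724,500 ÷ €12.45 = 58,192.77; break-even revenue = 58,192.77 × €39.13 = €2,277,083.13.
Current sales = 74,970 × €39.13 = €2,933,576.10.
Margin of safety = (€2,933,576.10 − €2,277,083.13) ÷ €2,933,576.10 = 22.4%.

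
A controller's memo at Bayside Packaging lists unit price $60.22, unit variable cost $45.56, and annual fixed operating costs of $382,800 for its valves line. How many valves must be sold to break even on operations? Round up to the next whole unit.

26,112 valves

Each unit contributes $60.22 − $45.56 = $14.66.
Break-even Q = $382,800 / $14.66 = 26,111.87 → 26,112 valves.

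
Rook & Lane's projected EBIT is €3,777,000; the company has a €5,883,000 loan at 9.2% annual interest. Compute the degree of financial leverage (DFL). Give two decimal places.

Interest = €541,236.00.
DFL = EBIT ÷ (EBIT − I) = €3,777,000 ÷ (€3,777,000 − €541,236.00) = €3,777,000 ÷ €3,235,764.00 = 1.1673.

1.17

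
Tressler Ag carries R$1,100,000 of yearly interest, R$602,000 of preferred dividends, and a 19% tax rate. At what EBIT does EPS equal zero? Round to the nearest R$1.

R$1,843,210

Preferred dividends are paid after tax, so their pre-tax equivalent is R$602,000 ÷ (1 − 0.19) = R$743,209.88.
EPS = 0 when EBIT covers interest plus the pre-tax preferred burden: R$1,100,000 + R$743,209.88 = R$1,843,209.88.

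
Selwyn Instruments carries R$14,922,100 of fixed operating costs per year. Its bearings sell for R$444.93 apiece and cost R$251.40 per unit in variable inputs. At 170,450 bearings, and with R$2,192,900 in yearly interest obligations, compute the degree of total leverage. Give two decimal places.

2.08

Total contribution margin = 170,450 × R$193.53 = R$32,987,188.50.
Subtracting fixed costs: EBIT = R$32,987,188.50 − R$14,922,100 = R$18,065,088.50. Interest = R$2,192,900.00, so EBIT − I = R$15,872,188.50.
Degree of total leverage = total CM / (EBIT − interest) = R$32,987,188.50 / R$15,872,188.50 = 2.0783.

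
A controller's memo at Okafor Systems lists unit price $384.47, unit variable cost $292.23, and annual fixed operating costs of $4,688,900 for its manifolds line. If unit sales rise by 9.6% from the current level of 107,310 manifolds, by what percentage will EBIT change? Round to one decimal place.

+18.2%

At 107,310 units, contribution = 107,310 × $92.24 = $9,898,274.40.
Operating income = contribution − fixed costs = $9,898,274.40 − $4,688,900 = $5,209,374.40.
So DOL = total CM / EBIT = $9,898,274.40 / $5,209,374.40 = 1.9001.
Operating income changes by 1.9001 × +9.6% = +18.2%.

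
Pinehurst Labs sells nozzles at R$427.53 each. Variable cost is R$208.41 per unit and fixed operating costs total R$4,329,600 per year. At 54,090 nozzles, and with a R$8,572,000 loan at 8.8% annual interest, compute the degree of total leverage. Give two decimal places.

At 54,090 units, contribution = 54,090 × R$219.12 = R$11,852,200.80.
Operating income = contribution − fixed costs = R$11,852,200.80 − R$4,329,600 = R$7,522,600.80. Interest = R$754,336.00.
DOL = R$11,852,200.80 ÷ R$7,522,600.80 = 1.5755; DFL = R$7,522,600.80 ÷ R$6,768,264.80 = 1.1115.
Combined leverage = 1.5755 × 1.1115 = 1.7512.

1.75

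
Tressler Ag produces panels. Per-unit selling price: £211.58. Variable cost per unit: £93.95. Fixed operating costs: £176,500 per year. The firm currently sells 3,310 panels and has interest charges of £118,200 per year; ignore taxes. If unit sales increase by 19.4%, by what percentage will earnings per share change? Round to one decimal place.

+79.8%

Contribution at this volume is 3,310 × £117.63 = £389,355.30.
Operating income = contribution − fixed costs = £389,355.30 − £176,500 = £212,855.30.
Interest = £118,200.00, so EBIT − I = £94,655.30.
DCL = total CM / (EBIT − I) = £389,355.30 / £94,655.30 = 4.1134.
%ΔEPS = DCL × %ΔSales = 4.1134 × +19.4% = +79.8%.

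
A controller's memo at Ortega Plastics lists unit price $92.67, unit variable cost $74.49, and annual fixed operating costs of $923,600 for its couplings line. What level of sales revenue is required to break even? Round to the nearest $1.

CM per unit = $92.67 − $74.49 = $18.18; CM ratio = $18.18 / $92.67 = 0.1962.
Break-even sales = FC ÷ CM ratio = $923,600 × $92.67 / $18.18 = $4,707,921.

$4,707,921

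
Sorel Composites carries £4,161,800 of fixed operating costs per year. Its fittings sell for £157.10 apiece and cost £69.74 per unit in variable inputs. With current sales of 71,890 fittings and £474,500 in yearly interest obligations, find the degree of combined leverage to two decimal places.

At 71,890 units, contribution = 71,890 × £87.36 = £6,280,310.40.
Operating income = contribution − fixed costs = £6,280,310.40 − £4,161,800 = £2,118,510.40. Interest = £474,500.00.
DOL = £6,280,310.40 ÷ £2,118,510.40 = 2.9645; DFL = £2,118,510.40 ÷ £1,644,010.40 = 1.2886.
Combined leverage = 2.9645 × 1.2886 = 3.8201.

3.82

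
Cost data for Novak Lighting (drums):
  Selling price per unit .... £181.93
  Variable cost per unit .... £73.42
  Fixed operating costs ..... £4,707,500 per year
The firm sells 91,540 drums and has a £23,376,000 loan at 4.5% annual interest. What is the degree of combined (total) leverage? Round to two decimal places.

Contribution at this volume is 91,540 × £108.51 = £9,933,005.40.
Subtracting fixed costs: EBIT = £9,933,005.40 − £4,707,500 = £5,225,505.40. Interest = £1,051,920.00, so EBIT − I = £4,173,585.40.
Degree of total leverage = total CM / (EBIT − interest) = £9,933,005.40 / £4,173,585.40 = 2.3800.

2.38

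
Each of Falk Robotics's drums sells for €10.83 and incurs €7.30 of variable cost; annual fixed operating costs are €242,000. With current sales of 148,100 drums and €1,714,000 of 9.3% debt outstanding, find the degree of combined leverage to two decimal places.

Contribution at this volume is 148,100 × €3.53 = €522,793.00.
Subtracting fixed costs: EBIT = €522,793.00 − €242,000 = €280,793.00. Interest = €159,402.00.
DOL = €522,793.00 ÷ €280,793.00 = 1.8618; DFL = €280,793.00 ÷ €121,391.00 = 2.3131.
DCL = DOL × DFL = 1.8618 × 2.3131 = 4.3065.

4.31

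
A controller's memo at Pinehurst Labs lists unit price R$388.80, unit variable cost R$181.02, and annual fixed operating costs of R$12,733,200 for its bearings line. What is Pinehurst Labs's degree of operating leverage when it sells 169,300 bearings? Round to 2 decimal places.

Contribution at this volume is 169,300 × R$207.78 = R$35,177,154.00.
EBIT = R$35,177,154.00 − R$12,733,200 = R$22,443,954.00.
So DOL = total CM / EBIT = R$35,177,154.00 / R$22,443,954.00 = 1.5673.

1.57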